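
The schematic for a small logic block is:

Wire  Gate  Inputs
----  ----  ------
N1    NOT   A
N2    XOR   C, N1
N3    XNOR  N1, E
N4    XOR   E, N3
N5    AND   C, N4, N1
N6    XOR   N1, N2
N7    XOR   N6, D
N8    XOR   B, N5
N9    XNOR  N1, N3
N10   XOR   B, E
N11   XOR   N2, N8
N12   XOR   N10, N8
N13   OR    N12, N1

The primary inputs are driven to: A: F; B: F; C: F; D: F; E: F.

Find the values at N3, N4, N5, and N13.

N3 = F, N4 = F, N5 = F, N13 = T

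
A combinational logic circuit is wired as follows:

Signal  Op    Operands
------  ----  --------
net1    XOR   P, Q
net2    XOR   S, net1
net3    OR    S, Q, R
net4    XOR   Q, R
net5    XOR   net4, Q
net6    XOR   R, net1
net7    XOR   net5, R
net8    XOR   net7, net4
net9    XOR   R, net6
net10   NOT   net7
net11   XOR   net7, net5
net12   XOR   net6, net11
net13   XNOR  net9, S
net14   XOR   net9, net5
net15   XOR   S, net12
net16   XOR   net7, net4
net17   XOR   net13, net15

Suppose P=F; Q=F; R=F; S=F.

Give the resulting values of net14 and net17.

net14 = F  net17 = T

net1 = P XOR Q = F XOR F = F
net4 = Q XOR R = F XOR F = F
net5 = net4 XOR Q = F XOR F = F
net6 = R XOR net1 = F XOR F = F
net7 = net5 XOR R = F XOR F = F
net9 = R XOR net6 = F XOR F = F
net11 = net7 XOR net5 = F XOR F = F
net12 = net6 XOR net11 = F XOR F = F
net13 = net9 XNOR S = F XNOR F = T
net14 = net9 XOR net5 = F XOR F = F
net15 = S XOR net12 = F XOR F = F
net17 = net13 XOR net15 = T XOR F = T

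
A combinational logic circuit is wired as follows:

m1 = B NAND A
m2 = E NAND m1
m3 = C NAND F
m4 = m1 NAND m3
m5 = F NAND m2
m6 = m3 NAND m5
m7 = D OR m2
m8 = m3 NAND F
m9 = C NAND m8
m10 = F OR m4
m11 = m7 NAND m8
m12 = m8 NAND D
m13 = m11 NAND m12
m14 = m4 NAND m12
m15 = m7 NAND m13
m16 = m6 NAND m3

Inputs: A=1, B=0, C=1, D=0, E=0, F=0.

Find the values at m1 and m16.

m1 = 1, m16 = 1

m1 = B NAND A = 0 NAND 1 = 1
m2 = E NAND m1 = 0 NAND 1 = 1
m3 = C NAND F = 1 NAND 0 = 1
m5 = F NAND m2 = 0 NAND 1 = 1
m6 = m3 NAND m5 = 1 NAND 1 = 0
m16 = m6 NAND m3 = 0 NAND 1 = 1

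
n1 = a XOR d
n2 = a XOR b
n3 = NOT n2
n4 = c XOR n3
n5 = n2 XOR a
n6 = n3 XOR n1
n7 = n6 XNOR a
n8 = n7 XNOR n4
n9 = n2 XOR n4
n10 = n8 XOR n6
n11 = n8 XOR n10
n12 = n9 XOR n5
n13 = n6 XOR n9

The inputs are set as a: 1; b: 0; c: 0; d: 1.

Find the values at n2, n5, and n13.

n1 = a XOR d = 1 XOR 1 = 0
n2 = a XOR b = 1 XOR 0 = 1
n3 = NOT n2 = NOT 1 = 0
n4 = c XOR n3 = 0 XOR 0 = 0
n5 = n2 XOR a = 1 XOR 1 = 0
n6 = n3 XOR n1 = 0 XOR 0 = 0
n9 = n2 XOR n4 = 1 XOR 0 = 1
n13 = n6 XOR n9 = 0 XOR 1 = 1

n2 = 1, n5 = 0, n13 = 1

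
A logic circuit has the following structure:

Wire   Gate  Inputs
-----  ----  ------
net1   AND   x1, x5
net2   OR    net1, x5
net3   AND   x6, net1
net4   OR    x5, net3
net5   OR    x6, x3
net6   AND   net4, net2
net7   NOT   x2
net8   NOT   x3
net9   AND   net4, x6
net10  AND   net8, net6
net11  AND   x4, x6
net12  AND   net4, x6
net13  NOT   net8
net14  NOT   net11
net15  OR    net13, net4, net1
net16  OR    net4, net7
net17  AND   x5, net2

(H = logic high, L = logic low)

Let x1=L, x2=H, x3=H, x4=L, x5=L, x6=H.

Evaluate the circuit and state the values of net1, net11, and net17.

net1 = x1 AND x5 = L AND L = L
net2 = net1 OR x5 = L OR L = L
net11 = x4 AND x6 = L AND H = L
net17 = x5 AND net2 = L AND L = L

net1 = L  net11 = L  net17 = L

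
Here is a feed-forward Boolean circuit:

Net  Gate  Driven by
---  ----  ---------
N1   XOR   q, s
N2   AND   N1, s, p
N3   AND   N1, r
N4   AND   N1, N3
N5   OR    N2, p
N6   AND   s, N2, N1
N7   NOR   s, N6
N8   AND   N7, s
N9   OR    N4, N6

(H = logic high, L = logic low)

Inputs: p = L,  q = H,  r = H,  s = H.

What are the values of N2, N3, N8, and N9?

N2 = L; N3 = L; N8 = L; N9 = L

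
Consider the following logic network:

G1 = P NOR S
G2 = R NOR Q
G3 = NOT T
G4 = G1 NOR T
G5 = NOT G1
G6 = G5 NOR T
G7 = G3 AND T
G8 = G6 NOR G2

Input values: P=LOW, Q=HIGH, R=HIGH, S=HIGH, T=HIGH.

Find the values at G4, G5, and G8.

G4 = LOW  G5 = HIGH  G8 = HIGH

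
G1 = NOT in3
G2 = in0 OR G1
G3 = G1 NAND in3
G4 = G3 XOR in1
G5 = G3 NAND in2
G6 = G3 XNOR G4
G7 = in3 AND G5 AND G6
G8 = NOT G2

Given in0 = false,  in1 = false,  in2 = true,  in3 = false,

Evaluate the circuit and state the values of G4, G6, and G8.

G4 = true  G6 = true  G8 = false

G1 = NOT in3 = NOT false = true
G2 = in0 OR G1 = false OR true = true
G3 = G1 NAND in3 = true NAND false = true
G4 = G3 XOR in1 = true XOR false = true
G6 = G3 XNOR G4 = true XNOR true = true
G8 = NOT G2 = NOT true = false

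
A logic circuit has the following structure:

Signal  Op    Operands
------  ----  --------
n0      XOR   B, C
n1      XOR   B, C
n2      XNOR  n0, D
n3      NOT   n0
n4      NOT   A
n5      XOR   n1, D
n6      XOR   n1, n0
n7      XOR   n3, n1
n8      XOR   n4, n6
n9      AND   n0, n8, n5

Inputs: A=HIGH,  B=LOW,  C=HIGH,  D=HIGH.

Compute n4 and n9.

n4 = LOW, n9 = LOW

n0 = B XOR C = LOW XOR HIGH = HIGH
n1 = B XOR C = LOW XOR HIGH = HIGH
n4 = NOT A = NOT HIGH = LOW
n5 = n1 XOR D = HIGH XOR HIGH = LOW
n6 = n1 XOR n0 = HIGH XOR HIGH = LOW
n8 = n4 XOR n6 = LOW XOR LOW = LOW
n9 = n0 AND n8 AND n5 = HIGH AND LOW AND LOW = LOW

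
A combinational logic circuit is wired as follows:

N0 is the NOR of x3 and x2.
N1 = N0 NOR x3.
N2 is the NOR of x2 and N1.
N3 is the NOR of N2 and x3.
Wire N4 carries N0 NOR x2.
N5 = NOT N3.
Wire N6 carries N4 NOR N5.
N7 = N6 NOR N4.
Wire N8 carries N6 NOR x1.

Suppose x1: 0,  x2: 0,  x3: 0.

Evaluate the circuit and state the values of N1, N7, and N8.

N1 = 0, N7 = 1, N8 = 1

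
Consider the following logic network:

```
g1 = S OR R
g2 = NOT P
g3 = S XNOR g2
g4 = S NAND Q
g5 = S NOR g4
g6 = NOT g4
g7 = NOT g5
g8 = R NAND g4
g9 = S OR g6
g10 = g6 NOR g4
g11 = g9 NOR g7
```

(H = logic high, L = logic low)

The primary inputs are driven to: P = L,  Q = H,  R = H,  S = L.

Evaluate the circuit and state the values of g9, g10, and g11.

g9 = L  g10 = L  g11 = L

g4 = S NAND Q = L NAND H = H
g5 = S NOR g4 = L NOR H = L
g6 = NOT g4 = NOT H = L
g7 = NOT g5 = NOT L = H
g9 = S OR g6 = L OR L = L
g10 = g6 NOR g4 = L NOR H = L
g11 = g9 NOR g7 = L NOR H = L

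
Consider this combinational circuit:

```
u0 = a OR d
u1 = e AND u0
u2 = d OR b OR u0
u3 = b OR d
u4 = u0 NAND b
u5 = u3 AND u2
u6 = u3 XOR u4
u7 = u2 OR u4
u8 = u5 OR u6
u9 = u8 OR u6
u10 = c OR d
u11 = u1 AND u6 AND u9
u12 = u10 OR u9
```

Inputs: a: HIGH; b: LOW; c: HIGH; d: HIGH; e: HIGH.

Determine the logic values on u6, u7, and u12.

u6 = LOW  u7 = HIGH  u12 = HIGH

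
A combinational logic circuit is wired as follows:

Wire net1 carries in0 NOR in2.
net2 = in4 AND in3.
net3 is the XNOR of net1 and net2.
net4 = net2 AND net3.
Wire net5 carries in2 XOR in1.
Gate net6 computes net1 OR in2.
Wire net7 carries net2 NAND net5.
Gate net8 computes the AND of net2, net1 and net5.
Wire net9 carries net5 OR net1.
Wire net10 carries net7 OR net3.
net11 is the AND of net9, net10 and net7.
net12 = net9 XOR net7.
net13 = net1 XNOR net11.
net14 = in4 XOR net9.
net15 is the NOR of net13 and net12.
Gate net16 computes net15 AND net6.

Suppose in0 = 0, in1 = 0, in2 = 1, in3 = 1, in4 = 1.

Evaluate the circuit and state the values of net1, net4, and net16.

net1 = 0; net4 = 0; net16 = 0

net1 = in0 NOR in2 = 0 NOR 1 = 0
net2 = in4 AND in3 = 1 AND 1 = 1
net3 = net1 XNOR net2 = 0 XNOR 1 = 0
net4 = net2 AND net3 = 1 AND 0 = 0
net5 = in2 XOR in1 = 1 XOR 0 = 1
net6 = net1 OR in2 = 0 OR 1 = 1
net7 = net2 NAND net5 = 1 NAND 1 = 0
net9 = net5 OR net1 = 1 OR 0 = 1
net10 = net7 OR net3 = 0 OR 0 = 0
net11 = net9 AND net10 AND net7 = 1 AND 0 AND 0 = 0
net12 = net9 XOR net7 = 1 XOR 0 = 1
net13 = net1 XNOR net11 = 0 XNOR 0 = 1
net15 = net13 NOR net12 = 1 NOR 1 = 0
net16 = net15 AND net6 = 0 AND 1 = 0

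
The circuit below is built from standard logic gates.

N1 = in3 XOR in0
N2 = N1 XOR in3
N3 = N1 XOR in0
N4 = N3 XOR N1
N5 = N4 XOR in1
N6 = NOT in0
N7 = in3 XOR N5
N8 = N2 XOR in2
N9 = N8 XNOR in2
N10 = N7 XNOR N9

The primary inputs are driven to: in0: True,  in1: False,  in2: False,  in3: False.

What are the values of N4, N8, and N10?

N4 = True  N8 = True  N10 = False

N1 = in3 XOR in0 = False XOR True = True
N2 = N1 XOR in3 = True XOR False = True
N3 = N1 XOR in0 = True XOR True = False
N4 = N3 XOR N1 = False XOR True = True
N5 = N4 XOR in1 = True XOR False = True
N7 = in3 XOR N5 = False XOR True = True
N8 = N2 XOR in2 = True XOR False = True
N9 = N8 XNOR in2 = True XNOR False = False
N10 = N7 XNOR N9 = True XNOR False = False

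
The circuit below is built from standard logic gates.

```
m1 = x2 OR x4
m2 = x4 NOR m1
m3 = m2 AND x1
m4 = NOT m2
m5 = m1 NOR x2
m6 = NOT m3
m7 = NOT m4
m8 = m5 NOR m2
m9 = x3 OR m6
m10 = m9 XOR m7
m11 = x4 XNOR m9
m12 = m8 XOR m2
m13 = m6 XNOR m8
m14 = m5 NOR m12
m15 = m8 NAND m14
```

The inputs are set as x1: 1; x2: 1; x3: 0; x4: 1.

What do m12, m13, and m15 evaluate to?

m12 = 1, m13 = 1, m15 = 1

m1 = x2 OR x4 = 1 OR 1 = 1
m2 = x4 NOR m1 = 1 NOR 1 = 0
m3 = m2 AND x1 = 0 AND 1 = 0
m5 = m1 NOR x2 = 1 NOR 1 = 0
m6 = NOT m3 = NOT 0 = 1
m8 = m5 NOR m2 = 0 NOR 0 = 1
m12 = m8 XOR m2 = 1 XOR 0 = 1
m13 = m6 XNOR m8 = 1 XNOR 1 = 1
m14 = m5 NOR m12 = 0 NOR 1 = 0
m15 = m8 NAND m14 = 1 NAND 0 = 1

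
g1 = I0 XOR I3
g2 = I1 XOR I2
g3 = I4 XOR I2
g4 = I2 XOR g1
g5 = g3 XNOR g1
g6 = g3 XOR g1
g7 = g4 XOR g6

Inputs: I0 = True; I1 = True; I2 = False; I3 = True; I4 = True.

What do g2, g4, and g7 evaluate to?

g2 = True, g4 = False, g7 = True

g1 = I0 XOR I3 = True XOR True = False
g2 = I1 XOR I2 = True XOR False = True
g3 = I4 XOR I2 = True XOR False = True
g4 = I2 XOR g1 = False XOR False = False
g6 = g3 XOR g1 = True XOR False = True
g7 = g4 XOR g6 = False XOR True = True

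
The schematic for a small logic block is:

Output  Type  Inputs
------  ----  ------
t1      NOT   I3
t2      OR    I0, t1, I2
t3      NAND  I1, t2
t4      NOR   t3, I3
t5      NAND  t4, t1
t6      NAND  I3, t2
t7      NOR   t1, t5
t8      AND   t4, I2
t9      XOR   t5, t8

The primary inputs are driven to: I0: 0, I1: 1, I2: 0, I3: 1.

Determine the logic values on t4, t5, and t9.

t1 = NOT I3 = NOT 1 = 0
t2 = I0 OR t1 OR I2 = 0 OR 0 OR 0 = 0
t3 = I1 NAND t2 = 1 NAND 0 = 1
t4 = t3 NOR I3 = 1 NOR 1 = 0
t5 = t4 NAND t1 = 0 NAND 0 = 1
t8 = t4 AND I2 = 0 AND 0 = 0
t9 = t5 XOR t8 = 1 XOR 0 = 1

t4 = 0, t5 = 1, t9 = 1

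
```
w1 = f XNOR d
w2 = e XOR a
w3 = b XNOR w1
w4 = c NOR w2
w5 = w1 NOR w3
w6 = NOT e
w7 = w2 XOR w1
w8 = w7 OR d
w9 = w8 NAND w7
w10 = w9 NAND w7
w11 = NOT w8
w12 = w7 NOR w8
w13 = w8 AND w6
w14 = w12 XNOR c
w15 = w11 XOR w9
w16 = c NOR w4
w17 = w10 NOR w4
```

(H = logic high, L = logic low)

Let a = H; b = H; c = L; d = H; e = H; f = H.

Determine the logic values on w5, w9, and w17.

w5 = L; w9 = L; w17 = L

w1 = f XNOR d = H XNOR H = H
w2 = e XOR a = H XOR H = L
w3 = b XNOR w1 = H XNOR H = H
w4 = c NOR w2 = L NOR L = H
w5 = w1 NOR w3 = H NOR H = L
w7 = w2 XOR w1 = L XOR H = H
w8 = w7 OR d = H OR H = H
w9 = w8 NAND w7 = H NAND H = L
w10 = w9 NAND w7 = L NAND H = H
w17 = w10 NOR w4 = H NOR H = L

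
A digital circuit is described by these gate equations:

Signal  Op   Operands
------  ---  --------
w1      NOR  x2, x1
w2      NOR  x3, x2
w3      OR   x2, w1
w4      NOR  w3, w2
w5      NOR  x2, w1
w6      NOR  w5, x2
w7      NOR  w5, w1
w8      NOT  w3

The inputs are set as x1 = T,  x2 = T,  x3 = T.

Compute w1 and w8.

w1 = x2 NOR x1 = T NOR T = F
w3 = x2 OR w1 = T OR F = T
w8 = NOT w3 = NOT T = F

w1 = F; w8 = F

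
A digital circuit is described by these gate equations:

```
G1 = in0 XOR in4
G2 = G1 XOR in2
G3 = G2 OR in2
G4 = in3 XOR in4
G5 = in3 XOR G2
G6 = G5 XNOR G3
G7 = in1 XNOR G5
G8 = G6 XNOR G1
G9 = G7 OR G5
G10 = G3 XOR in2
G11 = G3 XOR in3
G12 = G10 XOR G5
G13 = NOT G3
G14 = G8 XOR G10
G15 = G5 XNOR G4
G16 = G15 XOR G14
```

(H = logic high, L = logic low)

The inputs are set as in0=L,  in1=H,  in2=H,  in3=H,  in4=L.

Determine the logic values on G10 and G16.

G10 = L; G16 = H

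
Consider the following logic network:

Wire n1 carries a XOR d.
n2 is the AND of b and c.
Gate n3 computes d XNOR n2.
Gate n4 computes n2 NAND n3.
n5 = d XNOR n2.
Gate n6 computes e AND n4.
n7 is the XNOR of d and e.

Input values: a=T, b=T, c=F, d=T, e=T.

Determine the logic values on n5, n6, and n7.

n2 = b AND c = T AND F = F
n3 = d XNOR n2 = T XNOR F = F
n4 = n2 NAND n3 = F NAND F = T
n5 = d XNOR n2 = T XNOR F = F
n6 = e AND n4 = T AND T = T
n7 = d XNOR e = T XNOR T = T

n5 = F, n6 = T, n7 = T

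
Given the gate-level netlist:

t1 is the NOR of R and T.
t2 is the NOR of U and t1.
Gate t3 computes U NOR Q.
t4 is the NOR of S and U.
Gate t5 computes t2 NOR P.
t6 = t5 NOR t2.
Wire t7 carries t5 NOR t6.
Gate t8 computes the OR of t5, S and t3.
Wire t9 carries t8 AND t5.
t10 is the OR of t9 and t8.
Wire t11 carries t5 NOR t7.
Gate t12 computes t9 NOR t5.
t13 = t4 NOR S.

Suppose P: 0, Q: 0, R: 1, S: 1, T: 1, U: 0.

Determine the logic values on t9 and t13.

t1 = R NOR T = 1 NOR 1 = 0
t2 = U NOR t1 = 0 NOR 0 = 1
t3 = U NOR Q = 0 NOR 0 = 1
t4 = S NOR U = 1 NOR 0 = 0
t5 = t2 NOR P = 1 NOR 0 = 0
t8 = t5 OR S OR t3 = 0 OR 1 OR 1 = 1
t9 = t8 AND t5 = 1 AND 0 = 0
t13 = t4 NOR S = 0 NOR 1 = 0

t9 = 0, t13 = 0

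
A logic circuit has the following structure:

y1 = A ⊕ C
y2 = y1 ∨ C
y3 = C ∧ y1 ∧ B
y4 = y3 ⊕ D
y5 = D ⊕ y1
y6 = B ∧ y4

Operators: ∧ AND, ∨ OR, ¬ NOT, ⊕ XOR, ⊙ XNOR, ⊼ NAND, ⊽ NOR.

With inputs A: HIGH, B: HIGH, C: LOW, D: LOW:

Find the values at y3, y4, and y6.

y1 = A XOR C = HIGH XOR LOW = HIGH
y3 = C AND y1 AND B = LOW AND HIGH AND HIGH = LOW
y4 = y3 XOR D = LOW XOR LOW = LOW
y6 = B AND y4 = HIGH AND LOW = LOW

y3 = LOW; y4 = LOW; y6 = LOW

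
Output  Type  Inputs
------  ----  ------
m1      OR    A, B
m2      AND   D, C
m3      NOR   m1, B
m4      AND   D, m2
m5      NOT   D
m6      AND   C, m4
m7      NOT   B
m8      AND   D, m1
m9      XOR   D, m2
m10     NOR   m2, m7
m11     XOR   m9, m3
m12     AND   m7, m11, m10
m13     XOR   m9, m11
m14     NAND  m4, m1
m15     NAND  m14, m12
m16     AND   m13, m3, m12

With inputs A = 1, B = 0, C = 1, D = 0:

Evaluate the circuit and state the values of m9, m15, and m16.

m1 = A OR B = 1 OR 0 = 1
m2 = D AND C = 0 AND 1 = 0
m3 = m1 NOR B = 1 NOR 0 = 0
m4 = D AND m2 = 0 AND 0 = 0
m7 = NOT B = NOT 0 = 1
m9 = D XOR m2 = 0 XOR 0 = 0
m10 = m2 NOR m7 = 0 NOR 1 = 0
m11 = m9 XOR m3 = 0 XOR 0 = 0
m12 = m7 AND m11 AND m10 = 1 AND 0 AND 0 = 0
m13 = m9 XOR m11 = 0 XOR 0 = 0
m14 = m4 NAND m1 = 0 NAND 1 = 1
m15 = m14 NAND m12 = 1 NAND 0 = 1
m16 = m13 AND m3 AND m12 = 0 AND 0 AND 0 = 0

m9 = 0, m15 = 1, m16 = 0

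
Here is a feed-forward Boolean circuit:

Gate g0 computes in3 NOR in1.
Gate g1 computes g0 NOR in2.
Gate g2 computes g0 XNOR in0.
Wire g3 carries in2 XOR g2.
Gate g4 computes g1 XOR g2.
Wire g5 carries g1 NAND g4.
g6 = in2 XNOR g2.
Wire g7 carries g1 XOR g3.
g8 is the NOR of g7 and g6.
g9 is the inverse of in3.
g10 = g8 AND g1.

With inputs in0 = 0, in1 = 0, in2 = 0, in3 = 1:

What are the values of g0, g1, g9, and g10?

g0 = 0, g1 = 1, g9 = 0, g10 = 1

g0 = in3 NOR in1 = 1 NOR 0 = 0
g1 = g0 NOR in2 = 0 NOR 0 = 1
g2 = g0 XNOR in0 = 0 XNOR 0 = 1
g3 = in2 XOR g2 = 0 XOR 1 = 1
g6 = in2 XNOR g2 = 0 XNOR 1 = 0
g7 = g1 XOR g3 = 1 XOR 1 = 0
g8 = g7 NOR g6 = 0 NOR 0 = 1
g9 = NOT in3 = NOT 1 = 0
g10 = g8 AND g1 = 1 AND 1 = 1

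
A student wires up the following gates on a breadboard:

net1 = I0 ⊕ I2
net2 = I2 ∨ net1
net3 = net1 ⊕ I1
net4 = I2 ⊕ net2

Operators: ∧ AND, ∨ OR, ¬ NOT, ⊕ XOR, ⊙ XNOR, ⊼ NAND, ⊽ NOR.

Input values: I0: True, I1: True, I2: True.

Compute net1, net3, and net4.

net1 = I0 XOR I2 = True XOR True = False
net2 = I2 OR net1 = True OR False = True
net3 = net1 XOR I1 = False XOR True = True
net4 = I2 XOR net2 = True XOR True = False

net1 = False  net3 = True  net4 = False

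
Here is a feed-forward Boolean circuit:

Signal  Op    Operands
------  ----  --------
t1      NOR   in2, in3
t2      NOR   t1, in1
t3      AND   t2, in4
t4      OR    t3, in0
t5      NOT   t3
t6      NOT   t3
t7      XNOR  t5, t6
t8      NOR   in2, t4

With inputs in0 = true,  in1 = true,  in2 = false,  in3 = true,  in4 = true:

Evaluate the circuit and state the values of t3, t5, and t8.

t1 = in2 NOR in3 = false NOR true = false
t2 = t1 NOR in1 = false NOR true = false
t3 = t2 AND in4 = false AND true = false
t4 = t3 OR in0 = false OR true = true
t5 = NOT t3 = NOT false = true
t8 = in2 NOR t4 = false NOR true = false

t3 = false, t5 = true, t8 = false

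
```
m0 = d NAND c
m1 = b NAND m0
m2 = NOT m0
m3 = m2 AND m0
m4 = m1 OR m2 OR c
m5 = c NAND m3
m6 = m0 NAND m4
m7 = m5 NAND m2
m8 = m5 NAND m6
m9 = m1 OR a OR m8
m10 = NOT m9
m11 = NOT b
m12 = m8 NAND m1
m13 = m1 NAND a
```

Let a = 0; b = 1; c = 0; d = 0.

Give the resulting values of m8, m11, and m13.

m8 = 0, m11 = 0, m13 = 1

m0 = d NAND c = 0 NAND 0 = 1
m1 = b NAND m0 = 1 NAND 1 = 0
m2 = NOT m0 = NOT 1 = 0
m3 = m2 AND m0 = 0 AND 1 = 0
m4 = m1 OR m2 OR c = 0 OR 0 OR 0 = 0
m5 = c NAND m3 = 0 NAND 0 = 1
m6 = m0 NAND m4 = 1 NAND 0 = 1
m8 = m5 NAND m6 = 1 NAND 1 = 0
m11 = NOT b = NOT 1 = 0
m13 = m1 NAND a = 0 NAND 0 = 1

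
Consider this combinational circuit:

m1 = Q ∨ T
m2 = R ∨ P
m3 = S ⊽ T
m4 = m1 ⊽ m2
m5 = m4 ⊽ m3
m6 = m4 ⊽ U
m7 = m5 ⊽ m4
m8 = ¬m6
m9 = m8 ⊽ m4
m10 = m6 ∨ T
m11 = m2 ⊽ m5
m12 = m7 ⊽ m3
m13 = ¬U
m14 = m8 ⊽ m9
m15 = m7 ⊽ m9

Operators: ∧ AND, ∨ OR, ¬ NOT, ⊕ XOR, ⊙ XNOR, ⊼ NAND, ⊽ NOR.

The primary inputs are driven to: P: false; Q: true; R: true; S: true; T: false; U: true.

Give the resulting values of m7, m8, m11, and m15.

m1 = Q OR T = true OR false = true
m2 = R OR P = true OR false = true
m3 = S NOR T = true NOR false = false
m4 = m1 NOR m2 = true NOR true = false
m5 = m4 NOR m3 = false NOR false = true
m6 = m4 NOR U = false NOR true = false
m7 = m5 NOR m4 = true NOR false = false
m8 = NOT m6 = NOT false = true
m9 = m8 NOR m4 = true NOR false = false
m11 = m2 NOR m5 = true NOR true = false
m15 = m7 NOR m9 = false NOR false = true

m7 = false, m8 = true, m11 = false, m15 = true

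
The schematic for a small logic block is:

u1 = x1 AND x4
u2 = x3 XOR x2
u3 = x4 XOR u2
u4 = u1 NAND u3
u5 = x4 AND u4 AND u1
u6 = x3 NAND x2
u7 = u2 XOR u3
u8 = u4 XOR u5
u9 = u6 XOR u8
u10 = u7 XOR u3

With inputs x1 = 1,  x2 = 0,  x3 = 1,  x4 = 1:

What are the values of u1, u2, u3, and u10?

u1 = x1 AND x4 = 1 AND 1 = 1
u2 = x3 XOR x2 = 1 XOR 0 = 1
u3 = x4 XOR u2 = 1 XOR 1 = 0
u7 = u2 XOR u3 = 1 XOR 0 = 1
u10 = u7 XOR u3 = 1 XOR 0 = 1

u1 = 1  u2 = 1  u3 = 0  u10 = 1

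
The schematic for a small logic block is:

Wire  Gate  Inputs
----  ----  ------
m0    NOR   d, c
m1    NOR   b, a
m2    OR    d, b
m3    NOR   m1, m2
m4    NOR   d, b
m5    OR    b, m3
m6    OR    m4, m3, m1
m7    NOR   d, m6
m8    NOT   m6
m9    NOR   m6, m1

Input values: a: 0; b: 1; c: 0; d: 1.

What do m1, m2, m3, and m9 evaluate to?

m1 = 0, m2 = 1, m3 = 0, m9 = 1

m1 = b NOR a = 1 NOR 0 = 0
m2 = d OR b = 1 OR 1 = 1
m3 = m1 NOR m2 = 0 NOR 1 = 0
m4 = d NOR b = 1 NOR 1 = 0
m6 = m4 OR m3 OR m1 = 0 OR 0 OR 0 = 0
m9 = m6 NOR m1 = 0 NOR 0 = 1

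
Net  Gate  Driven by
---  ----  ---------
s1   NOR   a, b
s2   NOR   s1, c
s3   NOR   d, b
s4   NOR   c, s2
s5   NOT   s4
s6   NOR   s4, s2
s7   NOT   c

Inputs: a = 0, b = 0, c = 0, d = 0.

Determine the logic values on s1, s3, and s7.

s1 = 1  s3 = 1  s7 = 1

s1 = a NOR b = 0 NOR 0 = 1
s3 = d NOR b = 0 NOR 0 = 1
s7 = NOT c = NOT 0 = 1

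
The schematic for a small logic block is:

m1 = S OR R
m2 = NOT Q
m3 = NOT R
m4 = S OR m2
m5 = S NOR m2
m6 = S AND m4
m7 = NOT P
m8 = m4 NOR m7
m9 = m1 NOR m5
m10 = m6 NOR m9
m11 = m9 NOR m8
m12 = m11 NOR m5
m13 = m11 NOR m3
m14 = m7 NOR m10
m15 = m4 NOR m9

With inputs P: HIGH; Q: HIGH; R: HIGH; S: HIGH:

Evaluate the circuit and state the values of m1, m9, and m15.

m1 = HIGH  m9 = LOW  m15 = LOW

m1 = S OR R = HIGH OR HIGH = HIGH
m2 = NOT Q = NOT HIGH = LOW
m4 = S OR m2 = HIGH OR LOW = HIGH
m5 = S NOR m2 = HIGH NOR LOW = LOW
m9 = m1 NOR m5 = HIGH NOR LOW = LOW
m15 = m4 NOR m9 = HIGH NOR LOW = LOW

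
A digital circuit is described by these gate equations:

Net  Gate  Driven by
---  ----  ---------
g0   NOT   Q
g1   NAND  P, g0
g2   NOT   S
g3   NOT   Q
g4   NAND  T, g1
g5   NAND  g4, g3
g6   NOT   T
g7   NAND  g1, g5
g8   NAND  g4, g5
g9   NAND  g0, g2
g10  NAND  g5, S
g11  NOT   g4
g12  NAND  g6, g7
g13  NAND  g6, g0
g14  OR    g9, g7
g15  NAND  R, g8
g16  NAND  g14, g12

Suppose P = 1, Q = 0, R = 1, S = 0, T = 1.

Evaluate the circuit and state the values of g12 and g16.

g0 = NOT Q = NOT 0 = 1
g1 = P NAND g0 = 1 NAND 1 = 0
g2 = NOT S = NOT 0 = 1
g3 = NOT Q = NOT 0 = 1
g4 = T NAND g1 = 1 NAND 0 = 1
g5 = g4 NAND g3 = 1 NAND 1 = 0
g6 = NOT T = NOT 1 = 0
g7 = g1 NAND g5 = 0 NAND 0 = 1
g9 = g0 NAND g2 = 1 NAND 1 = 0
g12 = g6 NAND g7 = 0 NAND 1 = 1
g14 = g9 OR g7 = 0 OR 1 = 1
g16 = g14 NAND g12 = 1 NAND 1 = 0

g12 = 1, g16 = 0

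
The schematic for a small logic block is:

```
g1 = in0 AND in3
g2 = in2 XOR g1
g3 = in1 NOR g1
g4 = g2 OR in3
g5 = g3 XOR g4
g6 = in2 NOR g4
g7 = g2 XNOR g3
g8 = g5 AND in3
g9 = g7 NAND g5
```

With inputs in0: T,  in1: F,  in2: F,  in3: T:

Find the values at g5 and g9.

g1 = in0 AND in3 = T AND T = T
g2 = in2 XOR g1 = F XOR T = T
g3 = in1 NOR g1 = F NOR T = F
g4 = g2 OR in3 = T OR T = T
g5 = g3 XOR g4 = F XOR T = T
g7 = g2 XNOR g3 = T XNOR F = F
g9 = g7 NAND g5 = F NAND T = T

g5 = T, g9 = T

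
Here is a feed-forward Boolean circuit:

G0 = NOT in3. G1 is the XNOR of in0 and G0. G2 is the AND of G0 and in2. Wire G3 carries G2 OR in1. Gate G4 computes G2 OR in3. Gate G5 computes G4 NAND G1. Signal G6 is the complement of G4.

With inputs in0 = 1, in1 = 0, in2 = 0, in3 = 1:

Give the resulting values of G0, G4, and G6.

G0 = 0, G4 = 1, G6 = 0

G0 = NOT in3 = NOT 1 = 0
G2 = G0 AND in2 = 0 AND 0 = 0
G4 = G2 OR in3 = 0 OR 1 = 1
G6 = NOT G4 = NOT 1 = 0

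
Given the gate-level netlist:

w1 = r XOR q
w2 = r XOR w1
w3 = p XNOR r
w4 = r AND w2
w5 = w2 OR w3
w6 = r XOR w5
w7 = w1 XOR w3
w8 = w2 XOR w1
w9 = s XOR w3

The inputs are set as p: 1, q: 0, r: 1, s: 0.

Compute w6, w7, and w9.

w6 = 0  w7 = 0  w9 = 1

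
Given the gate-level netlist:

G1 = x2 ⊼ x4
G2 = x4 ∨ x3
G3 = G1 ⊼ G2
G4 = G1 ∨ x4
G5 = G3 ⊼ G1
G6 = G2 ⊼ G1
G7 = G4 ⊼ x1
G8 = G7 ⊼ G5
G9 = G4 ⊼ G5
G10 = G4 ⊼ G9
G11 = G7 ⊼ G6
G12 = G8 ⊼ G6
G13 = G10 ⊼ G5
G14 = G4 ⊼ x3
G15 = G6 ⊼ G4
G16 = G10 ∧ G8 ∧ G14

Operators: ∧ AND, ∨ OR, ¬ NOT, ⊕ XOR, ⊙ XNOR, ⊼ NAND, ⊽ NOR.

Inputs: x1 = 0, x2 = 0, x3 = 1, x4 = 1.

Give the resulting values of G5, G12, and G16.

G1 = x2 NAND x4 = 0 NAND 1 = 1
G2 = x4 OR x3 = 1 OR 1 = 1
G3 = G1 NAND G2 = 1 NAND 1 = 0
G4 = G1 OR x4 = 1 OR 1 = 1
G5 = G3 NAND G1 = 0 NAND 1 = 1
G6 = G2 NAND G1 = 1 NAND 1 = 0
G7 = G4 NAND x1 = 1 NAND 0 = 1
G8 = G7 NAND G5 = 1 NAND 1 = 0
G9 = G4 NAND G5 = 1 NAND 1 = 0
G10 = G4 NAND G9 = 1 NAND 0 = 1
G12 = G8 NAND G6 = 0 NAND 0 = 1
G14 = G4 NAND x3 = 1 NAND 1 = 0
G16 = G10 AND G8 AND G14 = 1 AND 0 AND 0 = 0

G5 = 1; G12 = 1; G16 = 0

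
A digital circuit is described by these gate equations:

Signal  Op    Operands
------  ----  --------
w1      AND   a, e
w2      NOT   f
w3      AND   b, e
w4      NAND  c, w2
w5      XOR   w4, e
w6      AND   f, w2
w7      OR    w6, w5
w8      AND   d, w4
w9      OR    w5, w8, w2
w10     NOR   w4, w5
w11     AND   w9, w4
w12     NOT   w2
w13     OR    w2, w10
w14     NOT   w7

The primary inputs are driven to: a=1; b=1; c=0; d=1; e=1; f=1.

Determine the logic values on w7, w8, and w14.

w7 = 0, w8 = 1, w14 = 1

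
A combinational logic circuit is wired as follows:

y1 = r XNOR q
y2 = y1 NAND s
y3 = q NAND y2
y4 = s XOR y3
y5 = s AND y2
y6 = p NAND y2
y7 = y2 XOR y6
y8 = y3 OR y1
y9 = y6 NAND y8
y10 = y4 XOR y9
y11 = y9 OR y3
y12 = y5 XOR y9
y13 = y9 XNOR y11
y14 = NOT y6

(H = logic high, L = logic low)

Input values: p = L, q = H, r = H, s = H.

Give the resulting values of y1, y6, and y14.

y1 = H  y6 = H  y14 = L

y1 = r XNOR q = H XNOR H = H
y2 = y1 NAND s = H NAND H = L
y6 = p NAND y2 = L NAND L = H
y14 = NOT y6 = NOT H = L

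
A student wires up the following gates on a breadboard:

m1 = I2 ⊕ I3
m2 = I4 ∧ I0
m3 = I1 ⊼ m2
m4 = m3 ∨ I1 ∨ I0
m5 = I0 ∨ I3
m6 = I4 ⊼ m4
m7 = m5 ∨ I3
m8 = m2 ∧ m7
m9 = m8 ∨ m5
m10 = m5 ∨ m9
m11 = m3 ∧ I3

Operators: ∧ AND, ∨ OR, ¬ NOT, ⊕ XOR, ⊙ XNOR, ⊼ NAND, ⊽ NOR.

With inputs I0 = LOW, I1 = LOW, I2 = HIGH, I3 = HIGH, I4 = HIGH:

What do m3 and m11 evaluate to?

m3 = HIGH; m11 = HIGH

m2 = I4 AND I0 = HIGH AND LOW = LOW
m3 = I1 NAND m2 = LOW NAND LOW = HIGH
m11 = m3 AND I3 = HIGH AND HIGH = HIGH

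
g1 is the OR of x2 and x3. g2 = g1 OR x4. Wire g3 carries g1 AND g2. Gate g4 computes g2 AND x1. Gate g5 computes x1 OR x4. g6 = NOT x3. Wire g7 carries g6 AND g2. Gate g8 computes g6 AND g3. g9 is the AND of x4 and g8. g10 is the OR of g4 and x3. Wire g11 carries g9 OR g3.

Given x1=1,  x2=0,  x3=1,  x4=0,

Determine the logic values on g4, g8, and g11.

g1 = x2 OR x3 = 0 OR 1 = 1
g2 = g1 OR x4 = 1 OR 0 = 1
g3 = g1 AND g2 = 1 AND 1 = 1
g4 = g2 AND x1 = 1 AND 1 = 1
g6 = NOT x3 = NOT 1 = 0
g8 = g6 AND g3 = 0 AND 1 = 0
g9 = x4 AND g8 = 0 AND 0 = 0
g11 = g9 OR g3 = 0 OR 1 = 1

g4 = 1  g8 = 0  g11 = 1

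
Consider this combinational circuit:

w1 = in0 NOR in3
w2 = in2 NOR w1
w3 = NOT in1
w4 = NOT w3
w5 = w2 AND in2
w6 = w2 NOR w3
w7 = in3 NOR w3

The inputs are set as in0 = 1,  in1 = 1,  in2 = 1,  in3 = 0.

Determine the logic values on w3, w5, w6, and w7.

w1 = in0 NOR in3 = 1 NOR 0 = 0
w2 = in2 NOR w1 = 1 NOR 0 = 0
w3 = NOT in1 = NOT 1 = 0
w5 = w2 AND in2 = 0 AND 1 = 0
w6 = w2 NOR w3 = 0 NOR 0 = 1
w7 = in3 NOR w3 = 0 NOR 0 = 1

w3 = 0, w5 = 0, w6 = 1, w7 = 1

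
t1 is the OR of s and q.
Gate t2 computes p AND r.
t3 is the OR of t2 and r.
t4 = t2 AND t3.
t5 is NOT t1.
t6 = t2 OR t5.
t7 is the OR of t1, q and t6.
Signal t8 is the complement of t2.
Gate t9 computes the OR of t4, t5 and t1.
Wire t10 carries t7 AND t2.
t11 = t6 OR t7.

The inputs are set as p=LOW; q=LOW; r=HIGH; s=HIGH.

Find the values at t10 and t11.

t10 = LOW; t11 = HIGH

t1 = s OR q = HIGH OR LOW = HIGH
t2 = p AND r = LOW AND HIGH = LOW
t5 = NOT t1 = NOT HIGH = LOW
t6 = t2 OR t5 = LOW OR LOW = LOW
t7 = t1 OR q OR t6 = HIGH OR LOW OR LOW = HIGH
t10 = t7 AND t2 = HIGH AND LOW = LOW
t11 = t6 OR t7 = LOW OR HIGH = HIGH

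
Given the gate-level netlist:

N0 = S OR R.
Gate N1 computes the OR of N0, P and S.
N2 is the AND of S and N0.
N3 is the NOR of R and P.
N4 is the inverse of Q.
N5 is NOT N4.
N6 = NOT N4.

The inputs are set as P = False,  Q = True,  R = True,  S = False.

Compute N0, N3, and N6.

N0 = True  N3 = False  N6 = True

N0 = S OR R = False OR True = True
N3 = R NOR P = True NOR False = False
N4 = NOT Q = NOT True = False
N6 = NOT N4 = NOT False = True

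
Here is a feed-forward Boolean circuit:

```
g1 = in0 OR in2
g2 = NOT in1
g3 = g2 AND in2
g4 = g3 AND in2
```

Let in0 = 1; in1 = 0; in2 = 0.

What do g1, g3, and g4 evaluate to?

g1 = 1  g3 = 0  g4 = 0

g1 = in0 OR in2 = 1 OR 0 = 1
g2 = NOT in1 = NOT 0 = 1
g3 = g2 AND in2 = 1 AND 0 = 0
g4 = g3 AND in2 = 0 AND 0 = 0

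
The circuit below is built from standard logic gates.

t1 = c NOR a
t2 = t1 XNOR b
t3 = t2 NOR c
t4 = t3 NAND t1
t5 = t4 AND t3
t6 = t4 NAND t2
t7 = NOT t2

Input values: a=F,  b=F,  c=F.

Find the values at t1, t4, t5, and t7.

t1 = c NOR a = F NOR F = T
t2 = t1 XNOR b = T XNOR F = F
t3 = t2 NOR c = F NOR F = T
t4 = t3 NAND t1 = T NAND T = F
t5 = t4 AND t3 = F AND T = F
t7 = NOT t2 = NOT F = T

t1 = T; t4 = F; t5 = F; t7 = T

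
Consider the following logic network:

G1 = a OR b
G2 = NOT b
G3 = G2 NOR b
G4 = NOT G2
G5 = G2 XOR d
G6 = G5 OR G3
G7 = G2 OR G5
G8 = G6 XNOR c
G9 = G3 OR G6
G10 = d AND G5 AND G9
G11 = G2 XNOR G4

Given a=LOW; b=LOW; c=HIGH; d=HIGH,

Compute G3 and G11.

G3 = LOW, G11 = LOW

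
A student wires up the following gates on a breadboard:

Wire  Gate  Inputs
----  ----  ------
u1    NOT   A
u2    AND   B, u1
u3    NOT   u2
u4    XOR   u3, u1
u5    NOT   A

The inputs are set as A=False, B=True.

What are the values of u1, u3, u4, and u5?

u1 = NOT A = NOT False = True
u2 = B AND u1 = True AND True = True
u3 = NOT u2 = NOT True = False
u4 = u3 XOR u1 = False XOR True = True
u5 = NOT A = NOT False = True

u1 = True, u3 = False, u4 = True, u5 = True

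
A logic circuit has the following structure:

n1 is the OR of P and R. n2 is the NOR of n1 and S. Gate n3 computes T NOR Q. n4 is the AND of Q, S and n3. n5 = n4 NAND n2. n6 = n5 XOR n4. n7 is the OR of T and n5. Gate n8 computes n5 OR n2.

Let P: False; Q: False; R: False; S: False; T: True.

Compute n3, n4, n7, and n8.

n3 = False, n4 = False, n7 = True, n8 = True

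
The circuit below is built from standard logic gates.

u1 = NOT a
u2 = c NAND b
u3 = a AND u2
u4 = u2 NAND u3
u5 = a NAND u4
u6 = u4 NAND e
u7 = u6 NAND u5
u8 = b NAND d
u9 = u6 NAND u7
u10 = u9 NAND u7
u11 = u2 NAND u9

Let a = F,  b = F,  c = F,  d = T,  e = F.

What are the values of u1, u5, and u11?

u1 = NOT a = NOT F = T
u2 = c NAND b = F NAND F = T
u3 = a AND u2 = F AND T = F
u4 = u2 NAND u3 = T NAND F = T
u5 = a NAND u4 = F NAND T = T
u6 = u4 NAND e = T NAND F = T
u7 = u6 NAND u5 = T NAND T = F
u9 = u6 NAND u7 = T NAND F = T
u11 = u2 NAND u9 = T NAND T = F

u1 = T; u5 = T; u11 = F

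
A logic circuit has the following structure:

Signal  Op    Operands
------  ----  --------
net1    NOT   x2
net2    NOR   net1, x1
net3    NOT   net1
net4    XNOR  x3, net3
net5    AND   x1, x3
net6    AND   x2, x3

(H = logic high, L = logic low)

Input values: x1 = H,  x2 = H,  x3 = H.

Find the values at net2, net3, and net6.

net2 = L, net3 = H, net6 = H

net1 = NOT x2 = NOT H = L
net2 = net1 NOR x1 = L NOR H = L
net3 = NOT net1 = NOT L = H
net6 = x2 AND x3 = H AND H = H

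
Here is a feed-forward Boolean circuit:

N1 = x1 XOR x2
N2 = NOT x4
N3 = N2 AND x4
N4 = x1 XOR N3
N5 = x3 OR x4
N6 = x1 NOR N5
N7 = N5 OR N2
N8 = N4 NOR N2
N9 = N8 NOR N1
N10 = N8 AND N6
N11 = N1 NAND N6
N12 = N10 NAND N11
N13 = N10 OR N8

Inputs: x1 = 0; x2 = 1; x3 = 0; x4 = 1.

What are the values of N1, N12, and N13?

N1 = 1, N12 = 1, N13 = 1

N1 = x1 XOR x2 = 0 XOR 1 = 1
N2 = NOT x4 = NOT 1 = 0
N3 = N2 AND x4 = 0 AND 1 = 0
N4 = x1 XOR N3 = 0 XOR 0 = 0
N5 = x3 OR x4 = 0 OR 1 = 1
N6 = x1 NOR N5 = 0 NOR 1 = 0
N8 = N4 NOR N2 = 0 NOR 0 = 1
N10 = N8 AND N6 = 1 AND 0 = 0
N11 = N1 NAND N6 = 1 NAND 0 = 1
N12 = N10 NAND N11 = 0 NAND 1 = 1
N13 = N10 OR N8 = 0 OR 1 = 1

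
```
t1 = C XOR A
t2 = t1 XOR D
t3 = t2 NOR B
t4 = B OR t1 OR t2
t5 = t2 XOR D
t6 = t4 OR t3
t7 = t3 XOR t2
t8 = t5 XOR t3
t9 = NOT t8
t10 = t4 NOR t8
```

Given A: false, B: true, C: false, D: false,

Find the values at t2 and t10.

t2 = false, t10 = false

t1 = C XOR A = false XOR false = false
t2 = t1 XOR D = false XOR false = false
t3 = t2 NOR B = false NOR true = false
t4 = B OR t1 OR t2 = true OR false OR false = true
t5 = t2 XOR D = false XOR false = false
t8 = t5 XOR t3 = false XOR false = false
t10 = t4 NOR t8 = true NOR false = false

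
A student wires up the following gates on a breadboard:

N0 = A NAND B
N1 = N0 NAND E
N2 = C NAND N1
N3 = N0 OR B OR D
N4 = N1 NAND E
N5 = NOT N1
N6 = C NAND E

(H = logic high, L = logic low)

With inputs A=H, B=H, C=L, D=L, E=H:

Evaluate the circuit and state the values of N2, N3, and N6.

N2 = H, N3 = H, N6 = H

N0 = A NAND B = H NAND H = L
N1 = N0 NAND E = L NAND H = H
N2 = C NAND N1 = L NAND H = H
N3 = N0 OR B OR D = L OR H OR L = H
N6 = C NAND E = L NAND H = H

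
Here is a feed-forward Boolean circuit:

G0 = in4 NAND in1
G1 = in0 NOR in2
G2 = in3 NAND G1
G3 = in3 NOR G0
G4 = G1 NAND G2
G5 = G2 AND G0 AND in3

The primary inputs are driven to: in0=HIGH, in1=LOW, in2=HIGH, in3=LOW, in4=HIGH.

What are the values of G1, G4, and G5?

G0 = in4 NAND in1 = HIGH NAND LOW = HIGH
G1 = in0 NOR in2 = HIGH NOR HIGH = LOW
G2 = in3 NAND G1 = LOW NAND LOW = HIGH
G4 = G1 NAND G2 = LOW NAND HIGH = HIGH
G5 = G2 AND G0 AND in3 = HIGH AND HIGH AND LOW = LOW

G1 = LOW; G4 = HIGH; G5 = LOW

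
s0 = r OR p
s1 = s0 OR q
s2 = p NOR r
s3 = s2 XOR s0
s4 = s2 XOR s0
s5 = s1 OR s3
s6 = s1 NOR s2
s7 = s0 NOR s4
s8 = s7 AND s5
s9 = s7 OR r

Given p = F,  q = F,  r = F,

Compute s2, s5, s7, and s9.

s0 = r OR p = F OR F = F
s1 = s0 OR q = F OR F = F
s2 = p NOR r = F NOR F = T
s3 = s2 XOR s0 = T XOR F = T
s4 = s2 XOR s0 = T XOR F = T
s5 = s1 OR s3 = F OR T = T
s7 = s0 NOR s4 = F NOR T = F
s9 = s7 OR r = F OR F = F

s2 = T, s5 = T, s7 = F, s9 = F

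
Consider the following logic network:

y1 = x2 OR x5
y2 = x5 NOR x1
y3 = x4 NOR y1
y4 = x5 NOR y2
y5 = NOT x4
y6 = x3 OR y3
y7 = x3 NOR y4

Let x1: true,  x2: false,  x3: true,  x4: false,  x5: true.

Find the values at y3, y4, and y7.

y3 = false, y4 = false, y7 = false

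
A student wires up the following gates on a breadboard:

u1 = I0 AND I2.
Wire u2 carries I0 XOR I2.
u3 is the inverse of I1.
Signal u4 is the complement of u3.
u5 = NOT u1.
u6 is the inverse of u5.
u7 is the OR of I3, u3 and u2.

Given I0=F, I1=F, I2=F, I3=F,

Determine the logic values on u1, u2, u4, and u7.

u1 = F, u2 = F, u4 = F, u7 = T

u1 = I0 AND I2 = F AND F = F
u2 = I0 XOR I2 = F XOR F = F
u3 = NOT I1 = NOT F = T
u4 = NOT u3 = NOT T = F
u7 = I3 OR u3 OR u2 = F OR T OR F = T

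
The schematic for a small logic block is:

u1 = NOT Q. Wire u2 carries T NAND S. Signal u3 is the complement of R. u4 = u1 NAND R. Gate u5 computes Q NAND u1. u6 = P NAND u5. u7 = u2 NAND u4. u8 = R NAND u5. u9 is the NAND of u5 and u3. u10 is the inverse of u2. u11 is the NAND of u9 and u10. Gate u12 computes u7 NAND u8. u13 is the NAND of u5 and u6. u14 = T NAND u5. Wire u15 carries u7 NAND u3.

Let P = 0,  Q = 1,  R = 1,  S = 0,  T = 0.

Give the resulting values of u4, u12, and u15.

u1 = NOT Q = NOT 1 = 0
u2 = T NAND S = 0 NAND 0 = 1
u3 = NOT R = NOT 1 = 0
u4 = u1 NAND R = 0 NAND 1 = 1
u5 = Q NAND u1 = 1 NAND 0 = 1
u7 = u2 NAND u4 = 1 NAND 1 = 0
u8 = R NAND u5 = 1 NAND 1 = 0
u12 = u7 NAND u8 = 0 NAND 0 = 1
u15 = u7 NAND u3 = 0 NAND 0 = 1

u4 = 1; u12 = 1; u15 = 1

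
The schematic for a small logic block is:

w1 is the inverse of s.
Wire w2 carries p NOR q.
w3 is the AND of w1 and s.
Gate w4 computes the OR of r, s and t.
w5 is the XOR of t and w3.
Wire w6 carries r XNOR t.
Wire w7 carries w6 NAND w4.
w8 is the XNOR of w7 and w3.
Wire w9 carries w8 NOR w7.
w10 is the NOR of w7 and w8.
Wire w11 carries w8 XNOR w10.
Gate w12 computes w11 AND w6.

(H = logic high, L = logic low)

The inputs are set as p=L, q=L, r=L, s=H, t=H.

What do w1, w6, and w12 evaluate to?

w1 = L, w6 = L, w12 = L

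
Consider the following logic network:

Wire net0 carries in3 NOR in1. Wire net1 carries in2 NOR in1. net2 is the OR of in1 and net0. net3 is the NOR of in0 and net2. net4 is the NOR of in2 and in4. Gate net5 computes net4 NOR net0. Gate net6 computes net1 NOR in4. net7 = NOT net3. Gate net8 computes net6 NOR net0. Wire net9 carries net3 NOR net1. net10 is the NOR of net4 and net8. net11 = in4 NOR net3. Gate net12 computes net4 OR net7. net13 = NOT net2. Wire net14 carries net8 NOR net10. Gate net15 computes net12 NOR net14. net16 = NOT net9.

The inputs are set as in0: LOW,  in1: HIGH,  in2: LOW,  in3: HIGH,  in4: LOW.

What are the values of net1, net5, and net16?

net1 = LOW, net5 = LOW, net16 = LOW

net0 = in3 NOR in1 = HIGH NOR HIGH = LOW
net1 = in2 NOR in1 = LOW NOR HIGH = LOW
net2 = in1 OR net0 = HIGH OR LOW = HIGH
net3 = in0 NOR net2 = LOW NOR HIGH = LOW
net4 = in2 NOR in4 = LOW NOR LOW = HIGH
net5 = net4 NOR net0 = HIGH NOR LOW = LOW
net9 = net3 NOR net1 = LOW NOR LOW = HIGH
net16 = NOT net9 = NOT HIGH = LOW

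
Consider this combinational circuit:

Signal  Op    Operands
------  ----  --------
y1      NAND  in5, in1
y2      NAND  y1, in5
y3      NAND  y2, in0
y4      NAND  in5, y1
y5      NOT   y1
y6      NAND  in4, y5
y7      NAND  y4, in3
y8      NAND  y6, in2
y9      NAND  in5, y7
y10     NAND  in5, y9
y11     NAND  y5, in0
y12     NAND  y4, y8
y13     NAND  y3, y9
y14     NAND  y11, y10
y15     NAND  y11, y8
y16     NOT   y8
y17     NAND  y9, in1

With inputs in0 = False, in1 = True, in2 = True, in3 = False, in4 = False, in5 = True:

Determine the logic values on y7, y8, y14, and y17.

y7 = True  y8 = False  y14 = False  y17 = True

y1 = in5 NAND in1 = True NAND True = False
y4 = in5 NAND y1 = True NAND False = True
y5 = NOT y1 = NOT False = True
y6 = in4 NAND y5 = False NAND True = True
y7 = y4 NAND in3 = True NAND False = True
y8 = y6 NAND in2 = True NAND True = False
y9 = in5 NAND y7 = True NAND True = False
y10 = in5 NAND y9 = True NAND False = True
y11 = y5 NAND in0 = True NAND False = True
y14 = y11 NAND y10 = True NAND True = False
y17 = y9 NAND in1 = False NAND True = True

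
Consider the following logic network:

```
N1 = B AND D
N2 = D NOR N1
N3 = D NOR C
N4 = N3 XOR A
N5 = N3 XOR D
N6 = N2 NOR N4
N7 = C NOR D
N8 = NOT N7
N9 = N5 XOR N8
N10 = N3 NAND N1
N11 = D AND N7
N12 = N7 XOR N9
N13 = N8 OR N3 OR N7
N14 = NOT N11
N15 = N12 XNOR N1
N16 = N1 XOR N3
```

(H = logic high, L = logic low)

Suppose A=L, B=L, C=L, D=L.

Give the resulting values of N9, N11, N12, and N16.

N9 = H  N11 = L  N12 = L  N16 = H

N1 = B AND D = L AND L = L
N3 = D NOR C = L NOR L = H
N5 = N3 XOR D = H XOR L = H
N7 = C NOR D = L NOR L = H
N8 = NOT N7 = NOT H = L
N9 = N5 XOR N8 = H XOR L = H
N11 = D AND N7 = L AND H = L
N12 = N7 XOR N9 = H XOR H = L
N16 = N1 XOR N3 = L XOR H = H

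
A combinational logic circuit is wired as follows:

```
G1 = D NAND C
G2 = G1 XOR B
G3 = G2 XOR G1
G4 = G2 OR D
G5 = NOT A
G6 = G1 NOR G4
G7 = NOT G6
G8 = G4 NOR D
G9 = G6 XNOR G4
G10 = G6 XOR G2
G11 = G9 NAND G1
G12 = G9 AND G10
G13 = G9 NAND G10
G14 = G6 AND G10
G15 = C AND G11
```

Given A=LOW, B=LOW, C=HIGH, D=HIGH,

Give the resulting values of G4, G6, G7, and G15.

G4 = HIGH; G6 = LOW; G7 = HIGH; G15 = HIGH

G1 = D NAND C = HIGH NAND HIGH = LOW
G2 = G1 XOR B = LOW XOR LOW = LOW
G4 = G2 OR D = LOW OR HIGH = HIGH
G6 = G1 NOR G4 = LOW NOR HIGH = LOW
G7 = NOT G6 = NOT LOW = HIGH
G9 = G6 XNOR G4 = LOW XNOR HIGH = LOW
G11 = G9 NAND G1 = LOW NAND LOW = HIGH
G15 = C AND G11 = HIGH AND HIGH = HIGH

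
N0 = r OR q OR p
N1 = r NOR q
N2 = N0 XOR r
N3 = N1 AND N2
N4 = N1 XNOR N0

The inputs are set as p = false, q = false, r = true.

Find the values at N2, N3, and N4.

N2 = false; N3 = false; N4 = false

N0 = r OR q OR p = true OR false OR false = true
N1 = r NOR q = true NOR false = false
N2 = N0 XOR r = true XOR true = false
N3 = N1 AND N2 = false AND false = false
N4 = N1 XNOR N0 = false XNOR true = false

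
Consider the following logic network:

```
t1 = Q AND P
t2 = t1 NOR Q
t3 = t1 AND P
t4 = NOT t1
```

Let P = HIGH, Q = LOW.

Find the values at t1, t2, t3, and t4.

t1 = Q AND P = LOW AND HIGH = LOW
t2 = t1 NOR Q = LOW NOR LOW = HIGH
t3 = t1 AND P = LOW AND HIGH = LOW
t4 = NOT t1 = NOT LOW = HIGH

t1 = LOW  t2 = HIGH  t3 = LOW  t4 = HIGH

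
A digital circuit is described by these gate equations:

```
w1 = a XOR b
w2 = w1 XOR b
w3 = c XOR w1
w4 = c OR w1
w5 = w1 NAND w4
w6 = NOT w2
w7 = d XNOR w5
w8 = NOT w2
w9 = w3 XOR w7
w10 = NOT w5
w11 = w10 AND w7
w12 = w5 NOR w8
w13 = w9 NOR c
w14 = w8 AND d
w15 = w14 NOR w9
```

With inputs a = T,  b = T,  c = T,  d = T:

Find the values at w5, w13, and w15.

w1 = a XOR b = T XOR T = F
w2 = w1 XOR b = F XOR T = T
w3 = c XOR w1 = T XOR F = T
w4 = c OR w1 = T OR F = T
w5 = w1 NAND w4 = F NAND T = T
w7 = d XNOR w5 = T XNOR T = T
w8 = NOT w2 = NOT T = F
w9 = w3 XOR w7 = T XOR T = F
w13 = w9 NOR c = F NOR T = F
w14 = w8 AND d = F AND T = F
w15 = w14 NOR w9 = F NOR F = T

w5 = T, w13 = F, w15 = T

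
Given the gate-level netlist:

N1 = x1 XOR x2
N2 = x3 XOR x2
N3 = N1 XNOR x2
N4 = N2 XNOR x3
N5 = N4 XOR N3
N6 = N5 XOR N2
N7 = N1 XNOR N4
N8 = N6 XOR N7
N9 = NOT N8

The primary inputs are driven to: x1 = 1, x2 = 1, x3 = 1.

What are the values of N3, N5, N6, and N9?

N3 = 0; N5 = 0; N6 = 0; N9 = 0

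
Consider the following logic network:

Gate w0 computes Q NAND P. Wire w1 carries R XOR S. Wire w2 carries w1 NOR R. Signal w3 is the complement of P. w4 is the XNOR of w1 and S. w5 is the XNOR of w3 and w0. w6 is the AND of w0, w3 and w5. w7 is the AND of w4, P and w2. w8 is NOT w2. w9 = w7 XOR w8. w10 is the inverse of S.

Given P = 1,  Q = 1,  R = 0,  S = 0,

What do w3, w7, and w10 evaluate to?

w1 = R XOR S = 0 XOR 0 = 0
w2 = w1 NOR R = 0 NOR 0 = 1
w3 = NOT P = NOT 1 = 0
w4 = w1 XNOR S = 0 XNOR 0 = 1
w7 = w4 AND P AND w2 = 1 AND 1 AND 1 = 1
w10 = NOT S = NOT 0 = 1

w3 = 0; w7 = 1; w10 = 1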